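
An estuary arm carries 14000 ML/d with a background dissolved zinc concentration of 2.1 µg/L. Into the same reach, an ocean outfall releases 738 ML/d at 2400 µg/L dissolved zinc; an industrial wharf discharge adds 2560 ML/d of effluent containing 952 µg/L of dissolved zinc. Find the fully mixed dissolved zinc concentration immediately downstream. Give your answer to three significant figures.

After mixing, C = (14000·2.100 + 738.0·2400 + 2560·952.0) / 17300 = 4238000/17300 = 245.0 µg/L.

245 µg/L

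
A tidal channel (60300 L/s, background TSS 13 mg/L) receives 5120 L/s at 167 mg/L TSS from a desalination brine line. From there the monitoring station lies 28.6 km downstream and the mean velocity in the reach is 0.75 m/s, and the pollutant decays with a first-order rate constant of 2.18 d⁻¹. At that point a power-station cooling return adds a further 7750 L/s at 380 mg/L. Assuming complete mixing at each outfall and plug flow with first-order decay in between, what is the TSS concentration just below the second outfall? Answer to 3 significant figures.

After mixing, C = (60300·13.00 + 5120·167.0) / 65420 = 1639000/65420 = 25.05 mg/L; combined flow 65420 L/s.
Travel time t = 28.6·1000 / 0.75 = 38130 s = 10.59 h.
First-order decay: C = 25.05·exp(−k·t) = 25.05·0.3821 = 9.572 mg/L.
At the second outfall, C = (65420·9.572 + 7750·380.0) / (65420 + 7750) = 48.81 mg/L.

48.8 mg/L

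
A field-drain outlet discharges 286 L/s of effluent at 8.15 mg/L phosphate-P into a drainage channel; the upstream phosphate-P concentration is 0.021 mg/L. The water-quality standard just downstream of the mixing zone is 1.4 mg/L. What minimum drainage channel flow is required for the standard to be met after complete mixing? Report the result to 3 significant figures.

1400 L/s

Set C_mix = 1.4: (Q·0.02100 + 286.0·8.150) / (Q + 286.0) = 1.4
→ Q = 286.0·(8.150 − 1.4)/(1.4 − 0.02100) = 1400 L/s.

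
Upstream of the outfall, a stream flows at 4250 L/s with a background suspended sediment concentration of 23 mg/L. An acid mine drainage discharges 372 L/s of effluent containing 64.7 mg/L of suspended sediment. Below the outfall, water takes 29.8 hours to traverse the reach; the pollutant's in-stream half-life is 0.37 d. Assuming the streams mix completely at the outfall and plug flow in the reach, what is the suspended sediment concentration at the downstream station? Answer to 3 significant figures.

Flow-weighted average: C = (4250·23.00 + 372.0·64.70) / 4622 = 121800/4622 = 26.36 mg/L.
Half-life 0.37 d → k = ln 2 / 0.37 = 1.873 d⁻¹.
After decay, C = 26.36 × e^(−kt) = 26.36 × 0.09768 = 2.574 mg/L.

2.57 mg/L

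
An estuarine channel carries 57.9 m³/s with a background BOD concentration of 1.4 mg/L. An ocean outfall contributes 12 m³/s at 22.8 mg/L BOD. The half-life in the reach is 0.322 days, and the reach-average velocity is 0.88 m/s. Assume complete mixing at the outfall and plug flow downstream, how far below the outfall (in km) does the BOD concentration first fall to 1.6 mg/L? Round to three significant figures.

40.8 km

Mass balance: C = (57.90·1.400 + 12.00·22.80) / 69.90 = 354.7/69.90 = 5.074 mg/L.
Half-life 0.322 d → k = ln 2 / 0.322 = 2.153 d⁻¹.
Set 5.074·exp(−k·t) = 1.6 → t = ln(5.074/1.6)/k = 46320 s = 12.87 h.
Distance = v·t = 0.88·46320 = 40760 m = 40.76 km.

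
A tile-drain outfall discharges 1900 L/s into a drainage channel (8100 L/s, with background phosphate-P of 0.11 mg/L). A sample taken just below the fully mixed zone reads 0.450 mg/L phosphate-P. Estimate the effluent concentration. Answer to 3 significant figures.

Mass balance: 8100·0.1100 + 1900·Cₑ = 10000·0.4500
→ Cₑ = (10000·0.4500 − 8100·0.1100) / 1900 = 1.899 mg/L.

1.90 mg/L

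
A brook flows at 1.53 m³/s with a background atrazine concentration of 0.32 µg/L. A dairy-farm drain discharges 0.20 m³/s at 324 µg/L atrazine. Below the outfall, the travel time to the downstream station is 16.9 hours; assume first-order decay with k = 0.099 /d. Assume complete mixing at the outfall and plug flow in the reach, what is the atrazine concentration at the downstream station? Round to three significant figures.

35.2 µg/L

Mixed concentration C = ΣQC/ΣQ = (1.530·0.3200 + 0.2000·324.0) / 1.730 = 65.29/1.730 = 37.74 µg/L.
First-order decay: C = 37.74·exp(−k·t) = 37.74·0.9327 = 35.20 µg/L.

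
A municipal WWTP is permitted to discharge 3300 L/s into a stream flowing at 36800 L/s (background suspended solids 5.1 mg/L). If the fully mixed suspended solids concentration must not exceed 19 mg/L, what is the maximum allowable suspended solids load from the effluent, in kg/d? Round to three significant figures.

Mass balance at the limit: 36800·5.100 + 3300·Cₑ = 40100·19 → Cₑ = 174.0 mg/L.
3300 L/s = 3.300 m³/s. Load = 3.300 m³/s × 174.0 g/m³ × 86 400 s/d = 49610 kg/d.

49600 kg/d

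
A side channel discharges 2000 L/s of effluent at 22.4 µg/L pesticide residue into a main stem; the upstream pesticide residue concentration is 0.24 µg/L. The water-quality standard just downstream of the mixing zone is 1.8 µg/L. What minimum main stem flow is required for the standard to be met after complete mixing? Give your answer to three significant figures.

26400 L/s

Set C_mix = 1.8: (Q·0.2400 + 2000·22.40) / (Q + 2000) = 1.8
→ Q = 2000·(22.40 − 1.8)/(1.8 − 0.2400) = 26410 L/s.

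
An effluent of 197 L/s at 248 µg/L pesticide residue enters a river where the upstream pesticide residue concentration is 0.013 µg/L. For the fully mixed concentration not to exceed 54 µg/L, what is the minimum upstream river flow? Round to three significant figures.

Set C_mix = 54: (Q·0.01300 + 197.0·248.0) / (Q + 197.0) = 54
→ Q = 197.0·(248.0 − 54)/(54 − 0.01300) = 707.9 L/s.

708 L/s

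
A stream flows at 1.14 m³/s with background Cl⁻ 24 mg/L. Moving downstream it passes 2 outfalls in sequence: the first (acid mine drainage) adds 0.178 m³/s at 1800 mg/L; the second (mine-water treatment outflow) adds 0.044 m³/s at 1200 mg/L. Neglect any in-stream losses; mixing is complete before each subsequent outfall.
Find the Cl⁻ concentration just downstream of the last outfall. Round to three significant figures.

294 mg/L

After outfall 1: Q = 1.140 + 0.1780 = 1.318 m³/s; C = (1.140·24.00 + 0.1780·1800)/1.318 = 263.9 mg/L.
After outfall 2: Q = 1.318 + 0.04400 = 1.362 m³/s; C = (1.318·263.9 + 0.04400·1200)/1.362 = 294.1 mg/L.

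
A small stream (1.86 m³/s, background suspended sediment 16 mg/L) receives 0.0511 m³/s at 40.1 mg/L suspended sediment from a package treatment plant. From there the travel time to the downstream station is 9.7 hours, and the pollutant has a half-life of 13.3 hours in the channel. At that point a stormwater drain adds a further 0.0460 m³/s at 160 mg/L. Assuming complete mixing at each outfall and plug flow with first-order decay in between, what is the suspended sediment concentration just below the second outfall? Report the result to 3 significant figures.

After mixing, C = (1.860·16.00 + 0.05110·40.10) / 1.911 = 31.81/1.911 = 16.64 mg/L; combined flow 1.911 m³/s.
Half-life 13.3 h → k = ln 2 / 13.3 = 0.05212 h⁻¹ = 1.251 d⁻¹.
First-order decay: C = 16.64·exp(−k·t) = 16.64·0.6032 = 10.04 mg/L.
Second outfall: C = (1.911·10.04 + 0.04600·160.0)/1.957 = 13.56 mg/L.

13.6 mg/L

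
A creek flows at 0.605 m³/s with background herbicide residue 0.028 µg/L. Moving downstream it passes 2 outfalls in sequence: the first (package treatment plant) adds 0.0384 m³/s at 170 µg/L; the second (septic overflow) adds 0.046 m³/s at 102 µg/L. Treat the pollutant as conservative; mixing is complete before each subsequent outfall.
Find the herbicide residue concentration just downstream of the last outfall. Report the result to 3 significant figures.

16.3 µg/L

Below outfall 1: Q → 0.6434 m³/s, C = (0.6050·0.02800 + 0.03840·170.0)/0.6434 = 10.17 µg/L.
Below outfall 2: Q → 0.6894 m³/s, C = (0.6434·10.17 + 0.04600·102.0)/0.6894 = 16.30 µg/L.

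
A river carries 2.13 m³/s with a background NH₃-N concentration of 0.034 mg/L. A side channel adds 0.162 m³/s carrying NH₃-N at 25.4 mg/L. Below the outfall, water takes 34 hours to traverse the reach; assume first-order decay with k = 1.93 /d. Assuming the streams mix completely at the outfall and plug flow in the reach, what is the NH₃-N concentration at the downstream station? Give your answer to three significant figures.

Mixed concentration C = ΣQC/ΣQ = (2.130·0.03400 + 0.1620·25.40) / 2.292 = 4.187/2.292 = 1.827 mg/L.
Decay over the reach: 1.827·exp(−kt) = 1.827·0.06495 = 0.1187 mg/L.

0.119 mg/L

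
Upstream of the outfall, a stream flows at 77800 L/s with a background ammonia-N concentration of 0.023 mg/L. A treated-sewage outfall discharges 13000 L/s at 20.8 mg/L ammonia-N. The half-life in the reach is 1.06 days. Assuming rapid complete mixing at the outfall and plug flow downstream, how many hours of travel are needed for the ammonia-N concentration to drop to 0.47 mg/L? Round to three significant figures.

68.0 h

Mass balance: C = (77800·0.02300 + 13000·20.80) / 90800 = 272200/90800 = 2.998 mg/L.
Half-life 1.06 d → k = ln 2 / 1.06 = 0.6539 d⁻¹.
2.998·exp(−k·t) = 0.47 → t = ln(2.998/0.47)/k = 244800 s = 68.00 h.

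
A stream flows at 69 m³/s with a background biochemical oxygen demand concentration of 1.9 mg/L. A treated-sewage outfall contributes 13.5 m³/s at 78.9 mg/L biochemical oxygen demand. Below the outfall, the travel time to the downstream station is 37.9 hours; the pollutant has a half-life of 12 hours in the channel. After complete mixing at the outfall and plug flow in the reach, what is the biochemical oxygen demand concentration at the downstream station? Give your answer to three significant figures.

1.62 mg/L

Conservation of mass: C = (69.00·1.900 + 13.50·78.90) / 82.50 = 1196/82.50 = 14.50 mg/L.
Half-life 12 h → k = ln 2 / 12 = 0.05776 h⁻¹ = 1.386 d⁻¹.
First-order decay: C = 14.50·exp(−k·t) = 14.50·0.1120 = 1.624 mg/L.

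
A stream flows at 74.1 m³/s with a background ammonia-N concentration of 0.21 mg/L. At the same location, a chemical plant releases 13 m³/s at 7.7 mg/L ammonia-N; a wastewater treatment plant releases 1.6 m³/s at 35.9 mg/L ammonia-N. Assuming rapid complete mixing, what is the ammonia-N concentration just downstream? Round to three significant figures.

1.95 mg/L

After mixing, C = (74.10·0.2100 + 13.00·7.700 + 1.600·35.90) / 88.70 = 173.1/88.70 = 1.952 mg/L.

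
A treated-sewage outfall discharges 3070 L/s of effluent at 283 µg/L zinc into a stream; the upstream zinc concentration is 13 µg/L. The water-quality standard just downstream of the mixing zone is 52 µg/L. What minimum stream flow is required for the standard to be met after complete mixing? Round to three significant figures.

18200 L/s

Set C_mix = 52: (Q·13.00 + 3070·283.0) / (Q + 3070) = 52
→ Q = 3070·(283.0 − 52)/(52 − 13.00) = 18180 L/s.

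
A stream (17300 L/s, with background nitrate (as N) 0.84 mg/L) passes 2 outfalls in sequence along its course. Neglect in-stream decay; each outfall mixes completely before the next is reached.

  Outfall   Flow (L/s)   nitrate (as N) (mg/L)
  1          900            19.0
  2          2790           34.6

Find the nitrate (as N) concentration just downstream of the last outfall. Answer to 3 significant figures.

6.11 mg/L

Below outfall 1: Q → 18200 L/s, C = (17300·0.8400 + 900.0·19.00)/18200 = 1.738 mg/L.
Below outfall 2: Q → 20990 L/s, C = (18200·1.738 + 2790·34.60)/20990 = 6.106 mg/L.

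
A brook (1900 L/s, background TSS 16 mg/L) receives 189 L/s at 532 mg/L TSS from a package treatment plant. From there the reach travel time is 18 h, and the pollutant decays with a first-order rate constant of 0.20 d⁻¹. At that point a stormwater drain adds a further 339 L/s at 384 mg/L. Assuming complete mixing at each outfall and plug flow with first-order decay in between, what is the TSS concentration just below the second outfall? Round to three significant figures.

Mass balance: C = (1900·16.00 + 189.0·532.0) / 2089 = 130900/2089 = 62.68 mg/L; combined flow 2089 L/s.
Decay over the reach: 62.68·exp(−kt) = 62.68·0.8607 = 53.95 mg/L.
Second outfall: C = (2089·53.95 + 339.0·384.0)/2428 = 100.0 mg/L.

100 mg/L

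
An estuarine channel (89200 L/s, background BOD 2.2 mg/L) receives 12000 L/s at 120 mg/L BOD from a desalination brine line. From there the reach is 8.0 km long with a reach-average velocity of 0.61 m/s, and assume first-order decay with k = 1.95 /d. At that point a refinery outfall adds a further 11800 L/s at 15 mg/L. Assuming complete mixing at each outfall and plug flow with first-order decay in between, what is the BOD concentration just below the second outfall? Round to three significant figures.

12.3 mg/L

Conservation of mass: C = (89200·2.200 + 12000·120.0) / 101200 = 1636000/101200 = 16.17 mg/L; combined flow 101200 L/s.
Travel time t = 8.0·1000 / 0.61 = 13110 s = 3.643 h.
First-order decay: C = 16.17·exp(−k·t) = 16.17·0.7438 = 12.03 mg/L.
Second outfall: C = (101200·12.03 + 11800·15.00)/113000 = 12.34 mg/L.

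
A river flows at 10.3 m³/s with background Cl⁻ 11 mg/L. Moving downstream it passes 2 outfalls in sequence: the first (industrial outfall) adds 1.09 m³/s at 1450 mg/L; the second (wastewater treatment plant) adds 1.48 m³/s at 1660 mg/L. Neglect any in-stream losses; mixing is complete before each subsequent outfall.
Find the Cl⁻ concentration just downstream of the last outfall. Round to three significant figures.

323 mg/L

After outfall 1: Q = 10.30 + 1.090 = 11.39 m³/s; C = (10.30·11.00 + 1.090·1450)/11.39 = 148.7 mg/L.
After outfall 2: Q = 11.39 + 1.480 = 12.87 m³/s; C = (11.39·148.7 + 1.480·1660)/12.87 = 322.5 mg/L.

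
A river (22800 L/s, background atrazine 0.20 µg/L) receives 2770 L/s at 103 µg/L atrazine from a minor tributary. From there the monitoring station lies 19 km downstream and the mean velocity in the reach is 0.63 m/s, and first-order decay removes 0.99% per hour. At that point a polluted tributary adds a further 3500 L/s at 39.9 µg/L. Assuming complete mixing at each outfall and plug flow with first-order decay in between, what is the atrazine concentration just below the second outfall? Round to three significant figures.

Mixed concentration C = ΣQC/ΣQ = (22800·0.2000 + 2770·103.0) / 25570 = 289900/25570 = 11.34 µg/L; combined flow 25570 L/s.
Travel time t = 19·1000 / 0.63 = 30160 s = 8.377 h.
0.99%/h lost → k = −ln(1 − 0.0099) = 0.009949 h⁻¹.
After decay, C = 11.34 × e^(−kt) = 11.34 × 0.9200 = 10.43 µg/L.
At the second outfall, C = (25570·10.43 + 3500·39.90) / (25570 + 3500) = 13.98 µg/L.

14.0 µg/L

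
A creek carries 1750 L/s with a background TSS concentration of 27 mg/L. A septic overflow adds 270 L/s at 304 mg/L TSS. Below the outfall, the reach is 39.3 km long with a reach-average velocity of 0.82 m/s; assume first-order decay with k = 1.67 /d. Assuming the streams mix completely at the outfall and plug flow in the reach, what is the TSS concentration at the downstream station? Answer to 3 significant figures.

Conservation of mass: C = (1750·27.00 + 270.0·304.0) / 2020 = 129300/2020 = 64.02 mg/L.
Travel time t = 39.3·1000 / 0.82 = 47930 s = 13.31 h.
Decay over the reach: 64.02·exp(−kt) = 64.02·0.3960 = 25.35 mg/L.

25.4 mg/L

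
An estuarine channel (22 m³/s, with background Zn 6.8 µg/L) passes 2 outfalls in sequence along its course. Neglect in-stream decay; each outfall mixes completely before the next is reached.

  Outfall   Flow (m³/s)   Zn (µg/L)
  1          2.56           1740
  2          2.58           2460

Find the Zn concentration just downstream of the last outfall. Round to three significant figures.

403 µg/L

Below outfall 1: Q → 24.56 m³/s, C = (22.00·6.800 + 2.560·1740)/24.56 = 187.5 µg/L.
Below outfall 2: Q → 27.14 m³/s, C = (24.56·187.5 + 2.580·2460)/27.14 = 403.5 µg/L.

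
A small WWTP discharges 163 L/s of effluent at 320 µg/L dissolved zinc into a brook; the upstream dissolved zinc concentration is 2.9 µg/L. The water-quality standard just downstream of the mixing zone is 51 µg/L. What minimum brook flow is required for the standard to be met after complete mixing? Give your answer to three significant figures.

Set C_mix = 51: (Q·2.900 + 163.0·320.0) / (Q + 163.0) = 51
→ Q = 163.0·(320.0 − 51)/(51 − 2.900) = 911.6 L/s.

912 L/s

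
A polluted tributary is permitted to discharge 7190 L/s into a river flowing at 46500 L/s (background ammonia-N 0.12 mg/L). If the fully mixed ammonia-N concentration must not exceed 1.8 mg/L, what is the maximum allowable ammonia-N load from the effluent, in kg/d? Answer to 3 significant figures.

7870 kg/d

Mass balance at the limit: 46500·0.1200 + 7190·Cₑ = 53690·1.8 → Cₑ = 12.67 mg/L.
7190 L/s = 7.190 m³/s. Load = 7.190 m³/s × 12.67 g/m³ × 86 400 s/d = 7868 kg/d.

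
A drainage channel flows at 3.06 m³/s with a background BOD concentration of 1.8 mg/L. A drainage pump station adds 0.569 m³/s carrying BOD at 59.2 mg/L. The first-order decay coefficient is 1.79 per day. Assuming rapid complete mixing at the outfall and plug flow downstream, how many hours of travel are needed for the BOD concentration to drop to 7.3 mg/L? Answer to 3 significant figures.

Mixed concentration C = ΣQC/ΣQ = (3.060·1.800 + 0.5690·59.20) / 3.629 = 39.19/3.629 = 10.80 mg/L.
10.80·exp(−k·t) = 7.3 → t = ln(10.80/7.3)/k = 18900 s = 5.251 h.

5.25 h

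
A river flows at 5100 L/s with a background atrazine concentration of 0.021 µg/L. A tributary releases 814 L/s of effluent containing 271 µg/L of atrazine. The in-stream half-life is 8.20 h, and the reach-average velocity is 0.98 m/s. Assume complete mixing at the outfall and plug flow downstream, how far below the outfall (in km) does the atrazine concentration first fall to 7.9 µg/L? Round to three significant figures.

64.8 km

Mixed concentration C = ΣQC/ΣQ = (5100·0.02100 + 814.0·271.0) / 5914 = 220700/5914 = 37.32 µg/L.
Half-life 8.20 h → k = ln 2 / 8.20 = 0.08453 h⁻¹ = 2.029 d⁻¹.
Set 37.32·exp(−k·t) = 7.9 → t = ln(37.32/7.9)/k = 66120 s = 18.37 h.
Distance = v·t = 0.98·66120 = 64800 m = 64.80 km.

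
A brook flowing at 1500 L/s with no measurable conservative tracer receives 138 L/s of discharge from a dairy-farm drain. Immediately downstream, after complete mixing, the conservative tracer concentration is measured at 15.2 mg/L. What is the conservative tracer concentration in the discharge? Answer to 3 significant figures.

Mass balance: 1500·0 + 138.0·Cₑ = 1638·15.20
→ Cₑ = (1638·15.20 − 1500·0) / 138.0 = 180.4 mg/L.

180 mg/L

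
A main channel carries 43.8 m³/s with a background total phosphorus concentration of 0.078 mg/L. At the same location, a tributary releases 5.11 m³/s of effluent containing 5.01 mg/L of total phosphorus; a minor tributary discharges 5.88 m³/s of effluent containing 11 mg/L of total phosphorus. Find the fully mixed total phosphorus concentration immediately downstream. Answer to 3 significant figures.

1.71 mg/L

Mixed concentration C = ΣQC/ΣQ = (43.80·0.07800 + 5.110·5.010 + 5.880·11.00) / 54.79 = 93.70/54.79 = 1.710 mg/L.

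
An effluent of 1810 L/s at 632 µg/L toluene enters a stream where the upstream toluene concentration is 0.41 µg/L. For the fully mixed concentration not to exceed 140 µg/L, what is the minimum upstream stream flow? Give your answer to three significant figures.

6380 L/s

Set C_mix = 140: (Q·0.4100 + 1810·632.0) / (Q + 1810) = 140
→ Q = 1810·(632.0 − 140)/(140 − 0.4100) = 6380 L/s.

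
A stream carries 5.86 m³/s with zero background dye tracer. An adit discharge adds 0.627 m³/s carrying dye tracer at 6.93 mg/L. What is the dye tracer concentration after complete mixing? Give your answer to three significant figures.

0.670 mg/L

Conservation of mass: C = (5.860·0 + 0.6270·6.930) / 6.487 = 4.345/6.487 = 0.6698 mg/L.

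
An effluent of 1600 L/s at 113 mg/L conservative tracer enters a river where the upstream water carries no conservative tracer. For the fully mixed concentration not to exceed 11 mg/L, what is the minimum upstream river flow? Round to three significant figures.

Set C_mix = 11: (Q·0 + 1600·113.0) / (Q + 1600) = 11
→ Q = 1600·(113.0 − 11)/(11 − 0) = 14840 L/s.

14800 L/s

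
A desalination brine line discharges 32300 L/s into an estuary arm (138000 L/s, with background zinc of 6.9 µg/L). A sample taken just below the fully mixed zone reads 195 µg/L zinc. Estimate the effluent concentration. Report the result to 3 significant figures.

999 µg/L

Mass balance: 138000·6.900 + 32300·Cₑ = 170300·195.0
→ Cₑ = (170300·195.0 − 138000·6.900) / 32300 = 998.6 µg/L.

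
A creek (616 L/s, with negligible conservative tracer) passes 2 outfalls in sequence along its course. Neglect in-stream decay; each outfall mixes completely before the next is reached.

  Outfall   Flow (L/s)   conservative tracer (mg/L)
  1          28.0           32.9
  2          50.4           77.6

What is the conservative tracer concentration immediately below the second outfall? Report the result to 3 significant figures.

Below outfall 1: Q → 644.0 L/s, C = (616.0·0 + 28.00·32.90)/644.0 = 1.430 mg/L.
Below outfall 2: Q → 694.4 L/s, C = (644.0·1.430 + 50.40·77.60)/694.4 = 6.959 mg/L.

6.96 mg/L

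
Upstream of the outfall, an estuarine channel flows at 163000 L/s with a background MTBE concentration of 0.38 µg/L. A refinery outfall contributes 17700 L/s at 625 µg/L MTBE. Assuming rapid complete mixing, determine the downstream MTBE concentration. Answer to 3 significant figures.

After mixing, C = (163000·0.3800 + 17700·625.0) / 180700 = 11120000/180700 = 61.56 µg/L.

61.6 µg/L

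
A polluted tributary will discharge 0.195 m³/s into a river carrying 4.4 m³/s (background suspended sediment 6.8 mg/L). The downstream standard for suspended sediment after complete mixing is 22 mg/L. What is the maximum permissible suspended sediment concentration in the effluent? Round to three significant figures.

365 mg/L

At the limit, (Qr·Cr + Qe·Cₑ)/(Qr + Qe) = 22:
Cₑ = (4.595·22 − 4.400·6.800) / 0.1950 = 365.0 mg/L.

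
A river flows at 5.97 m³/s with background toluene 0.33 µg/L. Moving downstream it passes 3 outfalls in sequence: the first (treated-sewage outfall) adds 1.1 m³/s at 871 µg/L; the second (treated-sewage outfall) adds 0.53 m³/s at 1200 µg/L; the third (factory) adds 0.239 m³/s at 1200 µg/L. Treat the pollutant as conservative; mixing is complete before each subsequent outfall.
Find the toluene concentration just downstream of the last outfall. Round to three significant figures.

After outfall 1: Q = 5.970 + 1.100 = 7.070 m³/s; C = (5.970·0.3300 + 1.100·871.0)/7.070 = 135.8 µg/L.
After outfall 2: Q = 7.070 + 0.5300 = 7.600 m³/s; C = (7.070·135.8 + 0.5300·1200)/7.600 = 210.0 µg/L.
After outfall 3: Q = 7.600 + 0.2390 = 7.839 m³/s; C = (7.600·210.0 + 0.2390·1200)/7.839 = 240.2 µg/L.

240 µg/L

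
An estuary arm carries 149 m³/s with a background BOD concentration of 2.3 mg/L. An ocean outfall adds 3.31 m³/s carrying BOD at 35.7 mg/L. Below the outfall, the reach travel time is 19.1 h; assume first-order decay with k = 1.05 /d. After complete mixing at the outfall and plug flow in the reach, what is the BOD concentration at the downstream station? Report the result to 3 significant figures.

Mixed concentration C = ΣQC/ΣQ = (149.0·2.300 + 3.310·35.70) / 152.3 = 460.9/152.3 = 3.026 mg/L.
Applying C = C₀e^(−kt): 3.026 × 0.4336 = 1.312 mg/L.

1.31 mg/L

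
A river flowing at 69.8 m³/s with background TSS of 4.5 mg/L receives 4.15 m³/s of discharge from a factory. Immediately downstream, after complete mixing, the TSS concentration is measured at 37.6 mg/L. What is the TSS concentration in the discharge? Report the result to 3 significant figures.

594 mg/L

Mass balance: 69.80·4.500 + 4.150·Cₑ = 73.95·37.60
→ Cₑ = (73.95·37.60 − 69.80·4.500) / 4.150 = 594.3 mg/L.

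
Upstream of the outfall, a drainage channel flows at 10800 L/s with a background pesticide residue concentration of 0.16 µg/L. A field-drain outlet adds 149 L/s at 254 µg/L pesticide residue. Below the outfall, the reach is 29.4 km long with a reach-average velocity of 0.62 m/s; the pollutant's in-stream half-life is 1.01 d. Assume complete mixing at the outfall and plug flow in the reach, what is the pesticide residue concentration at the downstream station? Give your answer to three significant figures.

2.48 µg/L

Mixed concentration C = ΣQC/ΣQ = (10800·0.1600 + 149.0·254.0) / 10950 = 39570/10950 = 3.614 µg/L.
Travel time t = 29.4·1000 / 0.62 = 47420 s = 13.17 h.
Half-life 1.01 d → k = ln 2 / 1.01 = 0.6863 d⁻¹.
Decay over the reach: 3.614·exp(−kt) = 3.614·0.6862 = 2.480 µg/L.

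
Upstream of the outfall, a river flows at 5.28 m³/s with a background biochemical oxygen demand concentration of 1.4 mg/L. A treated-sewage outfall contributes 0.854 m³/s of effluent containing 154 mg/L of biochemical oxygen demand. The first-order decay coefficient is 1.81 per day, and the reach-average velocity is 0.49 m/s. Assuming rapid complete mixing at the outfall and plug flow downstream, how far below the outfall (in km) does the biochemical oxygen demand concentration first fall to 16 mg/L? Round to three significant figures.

After mixing, C = (5.280·1.400 + 0.8540·154.0) / 6.134 = 138.9/6.134 = 22.65 mg/L.
Set 22.65·exp(−k·t) = 16 → t = ln(22.65/16)/k = 16580 s = 4.606 h.
Distance = v·t = 0.49·16580 = 8125 m = 8.125 km.

8.13 km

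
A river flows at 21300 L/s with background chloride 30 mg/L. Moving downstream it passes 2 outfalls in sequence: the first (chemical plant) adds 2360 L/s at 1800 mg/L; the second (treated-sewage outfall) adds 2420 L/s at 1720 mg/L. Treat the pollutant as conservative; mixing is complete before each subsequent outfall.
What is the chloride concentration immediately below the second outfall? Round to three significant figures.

After outfall 1: Q = 21300 + 2360 = 23660 L/s; C = (21300·30.00 + 2360·1800)/23660 = 206.6 mg/L.
After outfall 2: Q = 23660 + 2420 = 26080 L/s; C = (23660·206.6 + 2420·1720)/26080 = 347.0 mg/L.

347 mg/L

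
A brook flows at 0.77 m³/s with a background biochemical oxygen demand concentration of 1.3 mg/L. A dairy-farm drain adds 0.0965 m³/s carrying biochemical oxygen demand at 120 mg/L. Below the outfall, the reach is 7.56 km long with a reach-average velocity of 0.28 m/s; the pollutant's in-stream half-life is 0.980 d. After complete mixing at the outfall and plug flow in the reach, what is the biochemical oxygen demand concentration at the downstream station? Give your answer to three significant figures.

Mass balance: C = (0.7700·1.300 + 0.09650·120.0) / 0.8665 = 12.58/0.8665 = 14.52 mg/L.
Travel time t = 7.56·1000 / 0.28 = 27000 s = 7.500 h.
Half-life 0.980 d → k = ln 2 / 0.980 = 0.7073 d⁻¹.
After decay, C = 14.52 × e^(−kt) = 14.52 × 0.8017 = 11.64 mg/L.

11.6 mg/L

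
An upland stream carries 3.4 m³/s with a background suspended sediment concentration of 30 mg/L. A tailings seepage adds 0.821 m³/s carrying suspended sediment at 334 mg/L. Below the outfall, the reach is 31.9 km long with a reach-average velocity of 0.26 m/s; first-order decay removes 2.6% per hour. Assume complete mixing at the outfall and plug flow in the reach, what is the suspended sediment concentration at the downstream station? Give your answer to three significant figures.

36.3 mg/L

After mixing, C = (3.400·30.00 + 0.8210·334.0) / 4.221 = 376.2/4.221 = 89.13 mg/L.
Travel time t = 31.9·1000 / 0.26 = 122700 s = 34.08 h.
2.6%/h lost → k = −ln(1 − 0.026) = 0.02634 h⁻¹.
After decay, C = 89.13 × e^(−kt) = 89.13 × 0.4075 = 36.32 mg/L.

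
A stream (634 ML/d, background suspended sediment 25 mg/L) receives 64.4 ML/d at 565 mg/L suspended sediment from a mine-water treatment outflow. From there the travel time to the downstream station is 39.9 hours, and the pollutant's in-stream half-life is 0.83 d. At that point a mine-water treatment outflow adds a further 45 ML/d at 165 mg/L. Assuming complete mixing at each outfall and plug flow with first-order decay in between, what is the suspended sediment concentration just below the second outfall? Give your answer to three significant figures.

After mixing, C = (634.0·25.00 + 64.40·565.0) / 698.4 = 52240/698.4 = 74.79 mg/L; combined flow 698.4 ML/d.
Half-life 0.83 d → k = ln 2 / 0.83 = 0.8351 d⁻¹.
First-order decay: C = 74.79·exp(−k·t) = 74.79·0.2495 = 18.66 mg/L.
At the second outfall, C = (698.4·18.66 + 45.00·165.0) / (698.4 + 45.00) = 27.52 mg/L.

27.5 mg/L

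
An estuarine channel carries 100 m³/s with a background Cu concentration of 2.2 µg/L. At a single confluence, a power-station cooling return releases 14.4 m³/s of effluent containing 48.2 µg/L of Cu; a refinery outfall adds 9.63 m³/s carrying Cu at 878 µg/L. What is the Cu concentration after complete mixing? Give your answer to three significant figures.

75.5 µg/L

Flow-weighted average: C = (100.0·2.200 + 14.40·48.20 + 9.630·878.0) / 124.0 = 9369/124.0 = 75.54 µg/L.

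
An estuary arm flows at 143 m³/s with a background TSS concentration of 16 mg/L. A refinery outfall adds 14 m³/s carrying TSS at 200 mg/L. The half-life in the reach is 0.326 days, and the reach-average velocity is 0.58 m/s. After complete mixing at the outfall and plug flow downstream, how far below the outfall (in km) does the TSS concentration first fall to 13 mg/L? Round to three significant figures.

21.5 km

Mixed concentration C = ΣQC/ΣQ = (143.0·16.00 + 14.00·200.0) / 157.0 = 5088/157.0 = 32.41 mg/L.
Half-life 0.326 d → k = ln 2 / 0.326 = 2.126 d⁻¹.
Set 32.41·exp(−k·t) = 13 → t = ln(32.41/13)/k = 37120 s = 10.31 h.
Distance = v·t = 0.58·37120 = 21530 m = 21.53 km.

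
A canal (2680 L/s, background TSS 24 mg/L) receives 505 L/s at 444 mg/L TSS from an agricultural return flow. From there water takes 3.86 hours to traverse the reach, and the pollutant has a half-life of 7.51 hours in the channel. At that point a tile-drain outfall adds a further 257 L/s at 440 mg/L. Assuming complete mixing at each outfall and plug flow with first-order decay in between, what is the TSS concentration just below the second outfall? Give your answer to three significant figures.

91.6 mg/L

Mass balance: C = (2680·24.00 + 505.0·444.0) / 3185 = 288500/3185 = 90.59 mg/L; combined flow 3185 L/s.
Half-life 7.51 h → k = ln 2 / 7.51 = 0.09230 h⁻¹ = 2.215 d⁻¹.
Applying C = C₀e^(−kt): 90.59 × 0.7003 = 63.44 mg/L.
Second outfall: C = (3185·63.44 + 257.0·440.0)/3442 = 91.56 mg/L.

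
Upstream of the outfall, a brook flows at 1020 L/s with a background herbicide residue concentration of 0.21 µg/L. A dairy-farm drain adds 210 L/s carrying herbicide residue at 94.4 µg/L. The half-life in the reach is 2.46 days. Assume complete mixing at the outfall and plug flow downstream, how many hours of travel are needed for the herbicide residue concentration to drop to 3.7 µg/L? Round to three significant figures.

126 h

After mixing, C = (1020·0.2100 + 210.0·94.40) / 1230 = 20040/1230 = 16.29 µg/L.
Half-life 2.46 d → k = ln 2 / 2.46 = 0.2818 d⁻¹.
16.29·exp(−k·t) = 3.7 → t = ln(16.29/3.7)/k = 454500 s = 126.3 h.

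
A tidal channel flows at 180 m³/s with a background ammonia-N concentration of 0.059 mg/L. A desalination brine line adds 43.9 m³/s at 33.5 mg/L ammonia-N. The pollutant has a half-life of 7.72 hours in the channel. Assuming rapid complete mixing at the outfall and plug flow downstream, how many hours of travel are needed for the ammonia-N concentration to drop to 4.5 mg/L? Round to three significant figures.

Mixed concentration C = ΣQC/ΣQ = (180.0·0.05900 + 43.90·33.50) / 223.9 = 1481/223.9 = 6.616 mg/L.
Half-life 7.72 h → k = ln 2 / 7.72 = 0.08979 h⁻¹ = 2.155 d⁻¹.
6.616·exp(−k·t) = 4.5 → t = ln(6.616/4.5)/k = 15450 s = 4.292 h.

4.29 h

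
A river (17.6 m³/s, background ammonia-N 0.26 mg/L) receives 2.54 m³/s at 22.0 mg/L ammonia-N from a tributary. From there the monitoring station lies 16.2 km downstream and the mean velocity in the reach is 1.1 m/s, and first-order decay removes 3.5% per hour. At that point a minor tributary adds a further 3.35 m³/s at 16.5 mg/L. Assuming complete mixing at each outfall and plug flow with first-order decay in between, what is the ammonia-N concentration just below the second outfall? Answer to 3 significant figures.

4.58 mg/L

Mixed concentration C = ΣQC/ΣQ = (17.60·0.2600 + 2.540·22.00) / 20.14 = 60.46/20.14 = 3.002 mg/L; combined flow 20.14 m³/s.
Travel time t = 16.2·1000 / 1.1 = 14730 s = 4.091 h.
3.5%/h lost → k = −ln(1 − 0.035) = 0.03563 h⁻¹.
First-order decay: C = 3.002·exp(−k·t) = 3.002·0.8644 = 2.595 mg/L.
Second outfall: C = (20.14·2.595 + 3.350·16.50)/23.49 = 4.578 mg/L.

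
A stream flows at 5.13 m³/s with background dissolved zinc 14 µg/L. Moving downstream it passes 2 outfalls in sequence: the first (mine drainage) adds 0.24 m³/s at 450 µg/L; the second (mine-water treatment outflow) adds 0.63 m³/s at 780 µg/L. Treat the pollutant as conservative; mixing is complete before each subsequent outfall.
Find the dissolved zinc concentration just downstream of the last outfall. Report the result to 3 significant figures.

112 µg/L

Below outfall 1: Q → 5.370 m³/s, C = (5.130·14.00 + 0.2400·450.0)/5.370 = 33.49 µg/L.
Below outfall 2: Q → 6.000 m³/s, C = (5.370·33.49 + 0.6300·780.0)/6.000 = 111.9 µg/L.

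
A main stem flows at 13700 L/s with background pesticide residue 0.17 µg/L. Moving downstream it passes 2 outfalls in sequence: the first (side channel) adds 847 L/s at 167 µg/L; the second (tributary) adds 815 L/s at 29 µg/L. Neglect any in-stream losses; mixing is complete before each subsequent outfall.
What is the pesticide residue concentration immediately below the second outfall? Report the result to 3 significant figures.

10.9 µg/L

Outfall 1: combined Q = 14550 L/s; C = (13700·0.1700 + 847.0·167.0)/14550 = 9.884 µg/L.
Outfall 2: combined Q = 15360 L/s; C = (14550·9.884 + 815.0·29.00)/15360 = 10.90 µg/L.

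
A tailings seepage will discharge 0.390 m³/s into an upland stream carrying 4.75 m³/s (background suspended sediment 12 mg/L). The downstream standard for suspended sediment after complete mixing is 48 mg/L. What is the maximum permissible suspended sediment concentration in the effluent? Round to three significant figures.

At the limit, (Qr·Cr + Qe·Cₑ)/(Qr + Qe) = 48:
Cₑ = (5.140·48 − 4.750·12.00) / 0.3900 = 486.5 mg/L.

486 mg/L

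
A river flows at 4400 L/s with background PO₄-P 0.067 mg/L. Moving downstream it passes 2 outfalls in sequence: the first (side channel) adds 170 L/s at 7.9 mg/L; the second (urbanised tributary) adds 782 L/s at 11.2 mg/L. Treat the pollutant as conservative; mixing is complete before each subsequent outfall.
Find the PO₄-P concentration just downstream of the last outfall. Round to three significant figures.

1.94 mg/L

Outfall 1: combined Q = 4570 L/s; C = (4400·0.06700 + 170.0·7.900)/4570 = 0.3584 mg/L.
Outfall 2: combined Q = 5352 L/s; C = (4570·0.3584 + 782.0·11.20)/5352 = 1.942 mg/L.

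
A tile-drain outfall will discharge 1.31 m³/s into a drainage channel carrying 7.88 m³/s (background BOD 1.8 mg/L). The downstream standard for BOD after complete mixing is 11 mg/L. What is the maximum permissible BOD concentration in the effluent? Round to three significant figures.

At the limit, (Qr·Cr + Qe·Cₑ)/(Qr + Qe) = 11:
Cₑ = (9.190·11 − 7.880·1.800) / 1.310 = 66.34 mg/L.

66.3 mg/L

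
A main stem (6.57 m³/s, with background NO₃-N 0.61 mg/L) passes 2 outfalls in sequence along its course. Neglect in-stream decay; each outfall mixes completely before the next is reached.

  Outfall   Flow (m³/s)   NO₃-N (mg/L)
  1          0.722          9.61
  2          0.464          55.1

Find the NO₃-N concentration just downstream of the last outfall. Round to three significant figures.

4.71 mg/L

Below outfall 1: Q → 7.292 m³/s, C = (6.570·0.6100 + 0.7220·9.610)/7.292 = 1.501 mg/L.
Below outfall 2: Q → 7.756 m³/s, C = (7.292·1.501 + 0.4640·55.10)/7.756 = 4.708 mg/L.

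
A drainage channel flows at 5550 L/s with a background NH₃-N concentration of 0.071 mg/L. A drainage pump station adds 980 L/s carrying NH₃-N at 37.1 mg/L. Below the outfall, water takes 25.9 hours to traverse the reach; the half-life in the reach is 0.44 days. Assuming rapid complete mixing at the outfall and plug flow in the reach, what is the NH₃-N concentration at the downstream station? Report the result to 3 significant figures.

1.03 mg/L

Flow-weighted average: C = (5550·0.07100 + 980.0·37.10) / 6530 = 36750/6530 = 5.628 mg/L.
Half-life 0.44 d → k = ln 2 / 0.44 = 1.575 d⁻¹.
Applying C = C₀e^(−kt): 5.628 × 0.1827 = 1.028 mg/L.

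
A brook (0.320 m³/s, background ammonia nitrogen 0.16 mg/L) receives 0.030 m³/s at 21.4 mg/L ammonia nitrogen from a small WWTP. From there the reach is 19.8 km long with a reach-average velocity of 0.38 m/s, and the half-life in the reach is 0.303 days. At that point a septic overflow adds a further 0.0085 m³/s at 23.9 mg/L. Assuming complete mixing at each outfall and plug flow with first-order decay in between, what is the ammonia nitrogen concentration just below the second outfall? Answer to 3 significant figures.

Flow-weighted average: C = (0.3200·0.1600 + 0.03000·21.40) / 0.3500 = 0.6932/0.3500 = 1.981 mg/L; combined flow 0.3500 m³/s.
Travel time t = 19.8·1000 / 0.38 = 52110 s = 14.47 h.
Half-life 0.303 d → k = ln 2 / 0.303 = 2.288 d⁻¹.
First-order decay: C = 1.981·exp(−k·t) = 1.981·0.2517 = 0.4985 mg/L.
Second outfall: C = (0.3500·0.4985 + 0.008500·23.90)/0.3585 = 1.053 mg/L.

1.05 mg/L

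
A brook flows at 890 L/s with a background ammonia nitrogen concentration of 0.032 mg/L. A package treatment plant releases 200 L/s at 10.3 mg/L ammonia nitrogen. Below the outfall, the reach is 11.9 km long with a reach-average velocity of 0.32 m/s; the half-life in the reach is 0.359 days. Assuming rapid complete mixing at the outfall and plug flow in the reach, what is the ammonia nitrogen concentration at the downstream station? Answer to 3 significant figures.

0.835 mg/L

Mixed concentration C = ΣQC/ΣQ = (890.0·0.03200 + 200.0·10.30) / 1090 = 2088/1090 = 1.916 mg/L.
Travel time t = 11.9·1000 / 0.32 = 37190 s = 10.33 h.
Half-life 0.359 d → k = ln 2 / 0.359 = 1.931 d⁻¹.
Decay over the reach: 1.916·exp(−kt) = 1.916·0.4356 = 0.8346 mg/L.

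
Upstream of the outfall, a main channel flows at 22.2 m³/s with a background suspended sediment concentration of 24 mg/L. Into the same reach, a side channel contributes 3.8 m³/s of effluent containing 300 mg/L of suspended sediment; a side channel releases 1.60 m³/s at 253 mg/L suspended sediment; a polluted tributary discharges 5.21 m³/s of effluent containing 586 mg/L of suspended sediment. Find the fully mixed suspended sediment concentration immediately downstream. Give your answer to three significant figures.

156 mg/L

Mixed concentration C = ΣQC/ΣQ = (22.20·24.00 + 3.800·300.0 + 1.600·253.0 + 5.210·586.0) / 32.81 = 5131/32.81 = 156.4 mg/L.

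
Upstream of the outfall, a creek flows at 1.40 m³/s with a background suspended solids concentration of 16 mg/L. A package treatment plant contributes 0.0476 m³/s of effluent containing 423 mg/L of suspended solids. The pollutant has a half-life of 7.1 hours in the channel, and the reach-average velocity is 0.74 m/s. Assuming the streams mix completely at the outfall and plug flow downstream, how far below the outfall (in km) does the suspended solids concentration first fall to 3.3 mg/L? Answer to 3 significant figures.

59.7 km

Conservation of mass: C = (1.400·16.00 + 0.04760·423.0) / 1.448 = 42.53/1.448 = 29.38 mg/L.
Half-life 7.1 h → k = ln 2 / 7.1 = 0.09763 h⁻¹ = 2.343 d⁻¹.
Set 29.38·exp(−k·t) = 3.3 → t = ln(29.38/3.3)/k = 80630 s = 22.40 h.
Distance = v·t = 0.74·80630 = 59660 m = 59.66 km.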